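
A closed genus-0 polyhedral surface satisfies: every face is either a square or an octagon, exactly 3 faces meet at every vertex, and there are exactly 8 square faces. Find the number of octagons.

Let x be the number of octagons; then F = 8 + x.
Edge–face incidences: 2E = 4·8 + 8·x = 32 + 8x.
Every vertex has degree 3, so 3V = 2E.
Euler: V − E + F = 2 ⇒ (2E)/3 − E + (8 + x) = 2.
Multiply by 6: 2·(2E) − 3·(2E) + 6·(8 + x) = 12, i.e. 48 + 6x − (32 + 8x) = 12.
Collecting terms: −2x + 16 = 12, so −2x = −4, so x = 2.
Then 2E = 32 + 8·2 = 48, so E = 24, V = 2E/3 = 16, F = 8 + 2 = 10.

2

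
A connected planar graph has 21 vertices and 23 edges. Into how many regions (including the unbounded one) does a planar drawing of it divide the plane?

4

Euler's formula for a connected plane graph: V − E + F = 2, so F = 2 − 21 + 23 = 4.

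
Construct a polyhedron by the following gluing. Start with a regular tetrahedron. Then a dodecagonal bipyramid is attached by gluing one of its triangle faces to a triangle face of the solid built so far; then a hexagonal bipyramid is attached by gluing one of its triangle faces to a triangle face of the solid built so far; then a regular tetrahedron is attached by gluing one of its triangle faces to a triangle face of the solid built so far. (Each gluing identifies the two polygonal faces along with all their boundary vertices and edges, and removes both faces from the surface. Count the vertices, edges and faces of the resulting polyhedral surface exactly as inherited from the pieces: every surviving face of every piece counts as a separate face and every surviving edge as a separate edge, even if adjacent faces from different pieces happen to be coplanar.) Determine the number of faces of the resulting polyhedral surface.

38

A regular tetrahedron: V=4, E=6, F=4.
Attach a dodecagonal bipyramid (V=14, E=36, F=24) along a 3-gon: merge 3 vertices and 3 edges, delete both glued faces → V=15, E=39, F=26.
Attach a hexagonal bipyramid (V=8, E=18, F=12) along a 3-gon: merge 3 vertices and 3 edges, delete both glued faces → V=20, E=54, F=36.
Attach a regular tetrahedron (V=4, E=6, F=4) along a 3-gon: merge 3 vertices and 3 edges, delete both glued faces → V=21, E=57, F=38.
Check: V − E + F = 21 − 57 + 38 = 2.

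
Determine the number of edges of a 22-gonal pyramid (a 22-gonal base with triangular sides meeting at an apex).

44

A pyramid on an n-gon base has one n-gon and n triangles: V = 22 + 1 = 23, E = 2·22 = 44, F = 22 + 1 = 23.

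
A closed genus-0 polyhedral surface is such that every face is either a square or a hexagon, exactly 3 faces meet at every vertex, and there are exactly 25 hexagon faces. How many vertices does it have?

Let x be the number of squares; then F = 25 + x.
Edge–face incidences: 2E = 6·25 + 4·x = 150 + 4x.
Every vertex has degree 3, so 3V = 2E.
Euler: V − E + F = 2 ⇒ (2E)/3 − E + (25 + x) = 2.
Multiply by 6: 2·(2E) − 3·(2E) + 6·(25 + x) = 12, i.e. 150 + 6x − (150 + 4x) = 12.
Collecting terms: 2x = 12, so x = 6.
Then 2E = 150 + 4·6 = 174, so E = 87, V = 2E/3 = 58, F = 25 + 6 = 31.

58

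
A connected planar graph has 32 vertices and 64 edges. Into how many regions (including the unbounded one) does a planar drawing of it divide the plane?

34

Euler's formula for a connected plane graph: V − E + F = 2, so F = 2 − 32 + 64 = 34.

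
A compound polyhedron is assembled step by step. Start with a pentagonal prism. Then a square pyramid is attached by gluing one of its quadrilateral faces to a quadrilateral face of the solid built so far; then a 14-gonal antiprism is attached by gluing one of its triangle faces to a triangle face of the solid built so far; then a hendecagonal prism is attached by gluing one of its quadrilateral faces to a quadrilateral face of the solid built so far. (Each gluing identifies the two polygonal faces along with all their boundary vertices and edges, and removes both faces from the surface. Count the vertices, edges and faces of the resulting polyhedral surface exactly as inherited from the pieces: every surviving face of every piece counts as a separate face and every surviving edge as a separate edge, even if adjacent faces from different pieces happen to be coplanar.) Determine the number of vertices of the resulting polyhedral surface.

54

A pentagonal prism: V=10, E=15, F=7.
Attach a square pyramid (V=5, E=8, F=5) along a 4-gon: merge 4 vertices and 4 edges, delete both glued faces → V=11, E=19, F=10.
Attach a 14-gonal antiprism (V=28, E=56, F=30) along a 3-gon: merge 3 vertices and 3 edges, delete both glued faces → V=36, E=72, F=38.
Attach a hendecagonal prism (V=22, E=33, F=13) along a 4-gon: merge 4 vertices and 4 edges, delete both glued faces → V=54, E=101, F=49.
Check: V − E + F = 54 − 101 + 49 = 2.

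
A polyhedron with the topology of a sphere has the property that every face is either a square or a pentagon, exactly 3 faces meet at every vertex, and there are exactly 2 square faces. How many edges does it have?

Let x be the number of pentagons; then F = 2 + x.
Edge–face incidences: 2E = 4·2 + 5·x = 8 + 5x.
Every vertex has degree 3, so 3V = 2E.
Euler: V − E + F = 2 ⇒ (2E)/3 − E + (2 + x) = 2.
Multiply by 6: 2·(2E) − 3·(2E) + 6·(2 + x) = 12, i.e. 12 + 6x − (8 + 5x) = 12.
Collecting terms: x + 4 = 12, so x = 8.
Then 2E = 8 + 5·8 = 48, so E = 24, V = 2E/3 = 16, F = 2 + 8 = 10.

24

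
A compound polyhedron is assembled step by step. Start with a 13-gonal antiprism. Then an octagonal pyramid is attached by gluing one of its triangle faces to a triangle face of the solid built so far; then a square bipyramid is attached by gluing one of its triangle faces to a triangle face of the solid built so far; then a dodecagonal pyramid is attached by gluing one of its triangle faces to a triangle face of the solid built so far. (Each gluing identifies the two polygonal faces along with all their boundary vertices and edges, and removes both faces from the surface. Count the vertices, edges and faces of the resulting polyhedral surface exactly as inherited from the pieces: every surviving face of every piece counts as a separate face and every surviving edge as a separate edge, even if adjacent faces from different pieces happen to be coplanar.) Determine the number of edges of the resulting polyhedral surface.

95

A 13-gonal antiprism: V=26, E=52, F=28.
Attach an octagonal pyramid (V=9, E=16, F=9) along a 3-gon: merge 3 vertices and 3 edges, delete both glued faces → V=32, E=65, F=35.
Attach a square bipyramid (V=6, E=12, F=8) along a 3-gon: merge 3 vertices and 3 edges, delete both glued faces → V=35, E=74, F=41.
Attach a dodecagonal pyramid (V=13, E=24, F=13) along a 3-gon: merge 3 vertices and 3 edges, delete both glued faces → V=45, E=95, F=52.
Check: V − E + F = 45 − 95 + 52 = 2.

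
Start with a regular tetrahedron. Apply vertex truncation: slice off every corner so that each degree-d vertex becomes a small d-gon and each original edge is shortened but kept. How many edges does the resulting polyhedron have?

18

The base solid has V = 4, E = 6, F = 4.
Truncation replaces each original edge-end by a new vertex, so V′ = 2E = 12.
Each original edge survives, and each old vertex of degree d contributes d new edges; summing degrees gives Σd = 2E, so E′ = E + 2E = 3E = 18.
Each original face survives and each original vertex becomes one new face: F′ = F + V = 8.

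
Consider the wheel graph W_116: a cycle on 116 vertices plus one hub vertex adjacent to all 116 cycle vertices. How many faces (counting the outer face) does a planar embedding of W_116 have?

W_116 has V = 116 + 1 = 117 vertices and E = 2·116 = 232 edges.
By Euler's formula F = 2 − V + E = 2 − 117 + 232 = 117.

117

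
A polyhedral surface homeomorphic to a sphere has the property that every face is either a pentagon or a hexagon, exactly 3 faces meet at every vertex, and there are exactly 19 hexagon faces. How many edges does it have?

Let x be the number of pentagons; then F = 19 + x.
Edge–face incidences: 2E = 6·19 + 5·x = 114 + 5x.
Every vertex has degree 3, so 3V = 2E.
Euler: V − E + F = 2 ⇒ (2E)/3 − E + (19 + x) = 2.
Multiply by 6: 2·(2E) − 3·(2E) + 6·(19 + x) = 12, i.e. 114 + 6x − (114 + 5x) = 12.
Collecting terms: x = 12.
Then 2E = 114 + 5·12 = 174, so E = 87, V = 2E/3 = 58, F = 19 + 12 = 31.

87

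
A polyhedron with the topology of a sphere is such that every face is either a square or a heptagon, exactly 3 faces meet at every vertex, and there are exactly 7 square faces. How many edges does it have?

Let x be the number of heptagons; then F = 7 + x.
Edge–face incidences: 2E = 4·7 + 7·x = 28 + 7x.
Every vertex has degree 3, so 3V = 2E.
Euler: V − E + F = 2 ⇒ (2E)/3 − E + (7 + x) = 2.
Multiply by 6: 2·(2E) − 3·(2E) + 6·(7 + x) = 12, i.e. 42 + 6x − (28 + 7x) = 12.
Collecting terms: −x + 14 = 12, so −x = −2, so x = 2.
Then 2E = 28 + 7·2 = 42, so E = 21, V = 2E/3 = 14, F = 7 + 2 = 9.

21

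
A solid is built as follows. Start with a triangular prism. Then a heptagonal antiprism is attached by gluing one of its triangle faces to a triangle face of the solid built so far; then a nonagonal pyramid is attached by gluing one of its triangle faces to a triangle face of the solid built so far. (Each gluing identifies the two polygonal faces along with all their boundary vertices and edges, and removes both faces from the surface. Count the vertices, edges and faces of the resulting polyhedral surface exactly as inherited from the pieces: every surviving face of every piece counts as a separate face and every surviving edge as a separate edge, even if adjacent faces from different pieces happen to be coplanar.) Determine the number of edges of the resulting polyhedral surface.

49

A triangular prism: V=6, E=9, F=5.
Attach a heptagonal antiprism (V=14, E=28, F=16) along a 3-gon: merge 3 vertices and 3 edges, delete both glued faces → V=17, E=34, F=19.
Attach a nonagonal pyramid (V=10, E=18, F=10) along a 3-gon: merge 3 vertices and 3 edges, delete both glued faces → V=24, E=49, F=27.
Check: V − E + F = 24 − 49 + 27 = 2.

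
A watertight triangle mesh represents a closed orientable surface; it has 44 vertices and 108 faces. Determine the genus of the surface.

Every face is a triangle, so 2E = 3·108 = 324, giving E = 162.
χ = V − E + F = 44 − 162 + 108 = -10.
For a closed orientable surface χ = 2 − 2g, so g = (2 − (-10))/2 = 6.

6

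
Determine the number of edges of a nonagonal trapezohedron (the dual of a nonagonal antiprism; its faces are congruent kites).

The n-trapezohedron (dual of the n-antiprism) has V = 2·9 + 2 = 20, E = 4·9 = 36, F = 2·9 = 18.
Check: V − E + F = 20 − 36 + 18 = 2.

36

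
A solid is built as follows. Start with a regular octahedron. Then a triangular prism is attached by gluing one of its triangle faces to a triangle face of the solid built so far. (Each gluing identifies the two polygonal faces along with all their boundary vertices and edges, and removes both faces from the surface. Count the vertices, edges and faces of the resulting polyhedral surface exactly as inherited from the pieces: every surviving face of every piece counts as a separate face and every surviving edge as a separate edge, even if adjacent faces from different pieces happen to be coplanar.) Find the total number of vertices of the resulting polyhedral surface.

9

A regular octahedron: V=6, E=12, F=8.
Attach a triangular prism (V=6, E=9, F=5) along a 3-gon: merge 3 vertices and 3 edges, delete both glued faces → V=9, E=18, F=11.
Check: V − E + F = 9 − 18 + 11 = 2.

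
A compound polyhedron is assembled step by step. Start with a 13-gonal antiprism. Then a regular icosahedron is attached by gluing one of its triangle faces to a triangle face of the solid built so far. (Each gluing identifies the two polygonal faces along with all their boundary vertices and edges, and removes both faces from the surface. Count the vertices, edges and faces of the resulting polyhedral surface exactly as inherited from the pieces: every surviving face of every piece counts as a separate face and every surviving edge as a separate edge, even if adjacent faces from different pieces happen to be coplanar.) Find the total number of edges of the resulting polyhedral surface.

A 13-gonal antiprism: V=26, E=52, F=28.
Attach a regular icosahedron (V=12, E=30, F=20) along a 3-gon: merge 3 vertices and 3 edges, delete both glued faces → V=35, E=79, F=46.
Check: V − E + F = 35 − 79 + 46 = 2.

79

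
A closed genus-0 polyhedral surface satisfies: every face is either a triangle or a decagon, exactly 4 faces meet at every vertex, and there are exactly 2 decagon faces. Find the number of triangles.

Let x be the number of triangles; then F = 2 + x.
Edge–face incidences: 2E = 10·2 + 3·x = 20 + 3x.
Every vertex has degree 4, so 4V = 2E.
Euler: V − E + F = 2 ⇒ (2E)/4 − E + (2 + x) = 2.
Multiply by 8: 2·(2E) − 4·(2E) + 8·(2 + x) = 16, i.e. 16 + 8x − 2·(20 + 3x) = 16.
Collecting terms: 2x − 24 = 16, so 2x = 40, so x = 20.
Then 2E = 20 + 3·20 = 80, so E = 40, V = 2E/4 = 20, F = 2 + 20 = 22.

20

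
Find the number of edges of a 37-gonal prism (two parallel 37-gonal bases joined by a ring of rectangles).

A prism on an n-gon has two n-gon bases and n rectangular sides: V = 2·37 = 74, E = 3·37 = 111, F = 37 + 2 = 39.

111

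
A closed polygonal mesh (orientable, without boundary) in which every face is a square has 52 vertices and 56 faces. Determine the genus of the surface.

3

Every face is a square, so 2E = 4·56 = 224, giving E = 112.
χ = V − E + F = 52 − 112 + 56 = -4.
For a closed orientable surface χ = 2 − 2g, so g = (2 − (-4))/2 = 3.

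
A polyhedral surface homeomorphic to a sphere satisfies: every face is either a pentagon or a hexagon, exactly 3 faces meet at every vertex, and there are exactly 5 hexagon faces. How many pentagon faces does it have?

Let x be the number of pentagons; then F = 5 + x.
Edge–face incidences: 2E = 6·5 + 5·x = 30 + 5x.
Every vertex has degree 3, so 3V = 2E.
Euler: V − E + F = 2 ⇒ (2E)/3 − E + (5 + x) = 2.
Multiply by 6: 2·(2E) − 3·(2E) + 6·(5 + x) = 12, i.e. 30 + 6x − (30 + 5x) = 12.
Collecting terms: x = 12.
Then 2E = 30 + 5·12 = 90, so E = 45, V = 2E/3 = 30, F = 5 + 12 = 17.

12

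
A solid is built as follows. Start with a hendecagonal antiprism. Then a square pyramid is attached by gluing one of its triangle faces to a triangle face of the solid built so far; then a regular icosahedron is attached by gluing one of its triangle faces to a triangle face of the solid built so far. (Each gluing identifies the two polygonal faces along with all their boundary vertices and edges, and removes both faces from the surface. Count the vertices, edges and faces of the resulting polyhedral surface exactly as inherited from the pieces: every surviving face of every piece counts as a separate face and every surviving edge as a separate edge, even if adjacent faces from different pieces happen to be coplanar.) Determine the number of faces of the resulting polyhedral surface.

45

A hendecagonal antiprism: V=22, E=44, F=24.
Attach a square pyramid (V=5, E=8, F=5) along a 3-gon: merge 3 vertices and 3 edges, delete both glued faces → V=24, E=49, F=27.
Attach a regular icosahedron (V=12, E=30, F=20) along a 3-gon: merge 3 vertices and 3 edges, delete both glued faces → V=33, E=76, F=45.
Check: V − E + F = 33 − 76 + 45 = 2.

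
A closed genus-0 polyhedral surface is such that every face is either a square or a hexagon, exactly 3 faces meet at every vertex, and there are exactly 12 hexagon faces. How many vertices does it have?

Let x be the number of squares; then F = 12 + x.
Edge–face incidences: 2E = 6·12 + 4·x = 72 + 4x.
Every vertex has degree 3, so 3V = 2E.
Euler: V − E + F = 2 ⇒ (2E)/3 − E + (12 + x) = 2.
Multiply by 6: 2·(2E) − 3·(2E) + 6·(12 + x) = 12, i.e. 72 + 6x − (72 + 4x) = 12.
Collecting terms: 2x = 12, so x = 6.
Then 2E = 72 + 4·6 = 96, so E = 48, V = 2E/3 = 32, F = 12 + 6 = 18.

32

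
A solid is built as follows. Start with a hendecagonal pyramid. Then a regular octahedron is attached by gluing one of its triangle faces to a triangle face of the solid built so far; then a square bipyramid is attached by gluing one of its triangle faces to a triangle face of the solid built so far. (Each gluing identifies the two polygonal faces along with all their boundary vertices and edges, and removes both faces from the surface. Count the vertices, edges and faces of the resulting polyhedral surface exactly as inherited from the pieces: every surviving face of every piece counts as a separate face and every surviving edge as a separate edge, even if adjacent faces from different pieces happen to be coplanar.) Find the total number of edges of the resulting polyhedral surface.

A hendecagonal pyramid: V=12, E=22, F=12.
Attach a regular octahedron (V=6, E=12, F=8) along a 3-gon: merge 3 vertices and 3 edges, delete both glued faces → V=15, E=31, F=18.
Attach a square bipyramid (V=6, E=12, F=8) along a 3-gon: merge 3 vertices and 3 edges, delete both glued faces → V=18, E=40, F=24.
Check: V − E + F = 18 − 40 + 24 = 2.

40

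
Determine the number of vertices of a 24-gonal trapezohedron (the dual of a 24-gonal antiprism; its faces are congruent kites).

The n-trapezohedron (dual of the n-antiprism) has V = 2·24 + 2 = 50, E = 4·24 = 96, F = 2·24 = 48.

50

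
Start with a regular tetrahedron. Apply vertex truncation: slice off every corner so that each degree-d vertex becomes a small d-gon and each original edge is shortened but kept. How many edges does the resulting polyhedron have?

18

The base solid has V = 4, E = 6, F = 4.
Truncation replaces each original edge-end by a new vertex, so V′ = 2E = 12.
Each original edge survives, and each old vertex of degree d contributes d new edges; summing degrees gives Σd = 2E, so E′ = E + 2E = 3E = 18.
Each original face survives and each original vertex becomes one new face: F′ = F + V = 8.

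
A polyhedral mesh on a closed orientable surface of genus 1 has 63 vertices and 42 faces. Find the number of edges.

105

For a closed orientable surface of genus 1, χ = 2 − 2·1 = 0.
E = V + F − (0) = 63 + 42 − (0) = 105.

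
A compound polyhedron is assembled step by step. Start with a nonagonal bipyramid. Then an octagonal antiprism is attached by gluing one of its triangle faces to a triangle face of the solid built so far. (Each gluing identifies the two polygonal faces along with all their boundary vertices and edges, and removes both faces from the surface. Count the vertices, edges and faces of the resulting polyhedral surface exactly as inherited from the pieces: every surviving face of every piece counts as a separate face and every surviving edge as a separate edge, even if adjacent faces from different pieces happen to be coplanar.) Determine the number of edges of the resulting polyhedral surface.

56

A nonagonal bipyramid: V=11, E=27, F=18.
Attach an octagonal antiprism (V=16, E=32, F=18) along a 3-gon: merge 3 vertices and 3 edges, delete both glued faces → V=24, E=56, F=34.
Check: V − E + F = 24 − 56 + 34 = 2.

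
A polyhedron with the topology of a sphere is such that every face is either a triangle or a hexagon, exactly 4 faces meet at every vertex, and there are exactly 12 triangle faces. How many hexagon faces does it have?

Let x be the number of hexagons; then F = 12 + x.
Edge–face incidences: 2E = 3·12 + 6·x = 36 + 6x.
Every vertex has degree 4, so 4V = 2E.
Euler: V − E + F = 2 ⇒ (2E)/4 − E + (12 + x) = 2.
Multiply by 8: 2·(2E) − 4·(2E) + 8·(12 + x) = 16, i.e. 96 + 8x − 2·(36 + 6x) = 16.
Collecting terms: −4x + 24 = 16, so −4x = −8, so x = 2.
Then 2E = 36 + 6·2 = 48, so E = 24, V = 2E/4 = 12, F = 12 + 2 = 14.

2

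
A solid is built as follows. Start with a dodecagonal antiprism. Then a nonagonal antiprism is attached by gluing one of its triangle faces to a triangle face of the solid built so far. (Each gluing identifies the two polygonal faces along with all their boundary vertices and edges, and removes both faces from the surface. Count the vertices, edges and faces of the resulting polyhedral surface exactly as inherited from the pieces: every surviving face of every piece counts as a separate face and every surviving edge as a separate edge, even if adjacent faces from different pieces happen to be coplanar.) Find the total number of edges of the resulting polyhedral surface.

A dodecagonal antiprism: V=24, E=48, F=26.
Attach a nonagonal antiprism (V=18, E=36, F=20) along a 3-gon: merge 3 vertices and 3 edges, delete both glued faces → V=39, E=81, F=44.
Check: V − E + F = 39 − 81 + 44 = 2.

81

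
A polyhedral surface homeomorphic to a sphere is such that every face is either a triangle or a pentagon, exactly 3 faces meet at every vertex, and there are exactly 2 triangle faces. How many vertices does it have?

12

Let x be the number of pentagons; then F = 2 + x.
Edge–face incidences: 2E = 3·2 + 5·x = 6 + 5x.
Every vertex has degree 3, so 3V = 2E.
Euler: V − E + F = 2 ⇒ (2E)/3 − E + (2 + x) = 2.
Multiply by 6: 2·(2E) − 3·(2E) + 6·(2 + x) = 12, i.e. 12 + 6x − (6 + 5x) = 12.
Collecting terms: x + 6 = 12, so x = 6.
Then 2E = 6 + 5·6 = 36, so E = 18, V = 2E/3 = 12, F = 2 + 6 = 8.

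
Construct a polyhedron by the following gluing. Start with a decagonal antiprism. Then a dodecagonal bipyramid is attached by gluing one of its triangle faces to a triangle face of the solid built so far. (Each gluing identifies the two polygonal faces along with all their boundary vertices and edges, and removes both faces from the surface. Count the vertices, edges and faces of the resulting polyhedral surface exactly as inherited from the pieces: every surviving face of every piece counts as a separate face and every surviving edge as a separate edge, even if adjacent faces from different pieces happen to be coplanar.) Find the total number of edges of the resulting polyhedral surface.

A decagonal antiprism: V=20, E=40, F=22.
Attach a dodecagonal bipyramid (V=14, E=36, F=24) along a 3-gon: merge 3 vertices and 3 edges, delete both glued faces → V=31, E=73, F=44.
Check: V − E + F = 31 − 73 + 44 = 2.

73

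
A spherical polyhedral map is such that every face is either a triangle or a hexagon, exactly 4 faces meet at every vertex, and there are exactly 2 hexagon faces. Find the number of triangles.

Let x be the number of triangles; then F = 2 + x.
Edge–face incidences: 2E = 6·2 + 3·x = 12 + 3x.
Every vertex has degree 4, so 4V = 2E.
Euler: V − E + F = 2 ⇒ (2E)/4 − E + (2 + x) = 2.
Multiply by 8: 2·(2E) − 4·(2E) + 8·(2 + x) = 16, i.e. 16 + 8x − 2·(12 + 3x) = 16.
Collecting terms: 2x − 8 = 16, so 2x = 24, so x = 12.
Then 2E = 12 + 3·12 = 48, so E = 24, V = 2E/4 = 12, F = 2 + 12 = 14.

12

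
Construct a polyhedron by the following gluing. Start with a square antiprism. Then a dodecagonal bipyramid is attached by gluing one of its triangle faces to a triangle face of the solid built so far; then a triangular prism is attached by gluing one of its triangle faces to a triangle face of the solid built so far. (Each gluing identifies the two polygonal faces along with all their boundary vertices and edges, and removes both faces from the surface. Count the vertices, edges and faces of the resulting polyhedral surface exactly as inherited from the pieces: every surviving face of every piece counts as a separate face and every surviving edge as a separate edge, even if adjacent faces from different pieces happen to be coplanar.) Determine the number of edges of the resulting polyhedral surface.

55

A square antiprism: V=8, E=16, F=10.
Attach a dodecagonal bipyramid (V=14, E=36, F=24) along a 3-gon: merge 3 vertices and 3 edges, delete both glued faces → V=19, E=49, F=32.
Attach a triangular prism (V=6, E=9, F=5) along a 3-gon: merge 3 vertices and 3 edges, delete both glued faces → V=22, E=55, F=35.
Check: V − E + F = 22 − 55 + 35 = 2.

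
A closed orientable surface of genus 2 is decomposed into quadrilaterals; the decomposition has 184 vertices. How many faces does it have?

χ = 2 − 2·2 = -2, and every face is a square so 4F = 2E.
V − E + F = -2 with E = 4F/2 gives 184 − (4/2 − 1)·F = -2, so F = 186 and E = 372.

186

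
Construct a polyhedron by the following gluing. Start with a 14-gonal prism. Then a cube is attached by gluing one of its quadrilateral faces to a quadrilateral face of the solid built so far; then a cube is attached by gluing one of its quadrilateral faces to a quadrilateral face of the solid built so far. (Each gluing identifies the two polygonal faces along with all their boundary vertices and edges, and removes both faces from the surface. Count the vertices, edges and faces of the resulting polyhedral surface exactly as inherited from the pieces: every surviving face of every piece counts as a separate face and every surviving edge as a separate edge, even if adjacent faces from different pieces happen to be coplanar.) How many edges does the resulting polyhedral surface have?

58

A 14-gonal prism: V=28, E=42, F=16.
Attach a cube (V=8, E=12, F=6) along a 4-gon: merge 4 vertices and 4 edges, delete both glued faces → V=32, E=50, F=20.
Attach a cube (V=8, E=12, F=6) along a 4-gon: merge 4 vertices and 4 edges, delete both glued faces → V=36, E=58, F=24.
Check: V − E + F = 36 − 58 + 24 = 2.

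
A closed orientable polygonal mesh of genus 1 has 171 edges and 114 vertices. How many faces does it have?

For a closed orientable surface of genus 1, χ = 2 − 2·1 = 0.
F = 0 − V + E = 0 − 114 + 171 = 57.

57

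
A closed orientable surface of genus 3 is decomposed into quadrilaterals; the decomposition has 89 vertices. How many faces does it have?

93

χ = 2 − 2·3 = -4, and every face is a square so 4F = 2E.
V − E + F = -4 with E = 4F/2 gives 89 − (4/2 − 1)·F = -4, so F = 93 and E = 186.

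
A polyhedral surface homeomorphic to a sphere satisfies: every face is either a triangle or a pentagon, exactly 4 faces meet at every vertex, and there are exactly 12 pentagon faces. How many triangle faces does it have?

Let x be the number of triangles; then F = 12 + x.
Edge–face incidences: 2E = 5·12 + 3·x = 60 + 3x.
Every vertex has degree 4, so 4V = 2E.
Euler: V − E + F = 2 ⇒ (2E)/4 − E + (12 + x) = 2.
Multiply by 8: 2·(2E) − 4·(2E) + 8·(12 + x) = 16, i.e. 96 + 8x − 2·(60 + 3x) = 16.
Collecting terms: 2x − 24 = 16, so 2x = 40, so x = 20.
Then 2E = 60 + 3·20 = 120, so E = 60, V = 2E/4 = 30, F = 12 + 20 = 32.

20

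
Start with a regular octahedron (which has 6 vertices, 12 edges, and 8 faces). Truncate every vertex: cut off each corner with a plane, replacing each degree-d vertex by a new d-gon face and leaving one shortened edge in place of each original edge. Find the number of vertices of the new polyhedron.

Truncation replaces each original edge-end by a new vertex, so V′ = 2E = 24.
Each original edge survives, and each old vertex of degree d contributes d new edges; summing degrees gives Σd = 2E, so E′ = E + 2E = 3E = 36.
Each original face survives and each original vertex becomes one new face: F′ = F + V = 14.

24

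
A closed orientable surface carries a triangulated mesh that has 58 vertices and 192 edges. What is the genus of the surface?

4

Every face is a triangle and each edge borders two faces, so 3F = 2·192, giving F = 128.
χ = V − E + F = 58 − 192 + 128 = -6.
For a closed orientable surface χ = 2 − 2g, so g = (2 − (-6))/2 = 4.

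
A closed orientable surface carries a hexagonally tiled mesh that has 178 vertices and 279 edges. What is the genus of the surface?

5

Every face is a hexagon and each edge borders two faces, so 6F = 2·279, giving F = 93.
χ = V − E + F = 178 − 279 + 93 = -8.
For a closed orientable surface χ = 2 − 2g, so g = (2 − (-8))/2 = 5.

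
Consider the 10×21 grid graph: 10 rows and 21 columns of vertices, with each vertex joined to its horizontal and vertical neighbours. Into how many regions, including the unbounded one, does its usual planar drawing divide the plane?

The grid has V = 10·21 = 210 vertices and E = 10·20 + 21·9 = 389 edges.
F = 2 − V + E = 2 − 210 + 389 = 181.

181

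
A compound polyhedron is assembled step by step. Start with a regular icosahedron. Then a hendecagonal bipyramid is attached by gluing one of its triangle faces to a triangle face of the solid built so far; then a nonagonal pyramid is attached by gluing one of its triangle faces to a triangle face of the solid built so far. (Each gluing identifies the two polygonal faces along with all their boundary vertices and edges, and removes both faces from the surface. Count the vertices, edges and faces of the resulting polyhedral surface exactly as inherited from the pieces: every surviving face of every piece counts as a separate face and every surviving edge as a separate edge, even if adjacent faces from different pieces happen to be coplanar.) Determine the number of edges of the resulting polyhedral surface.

75

A regular icosahedron: V=12, E=30, F=20.
Attach a hendecagonal bipyramid (V=13, E=33, F=22) along a 3-gon: merge 3 vertices and 3 edges, delete both glued faces → V=22, E=60, F=40.
Attach a nonagonal pyramid (V=10, E=18, F=10) along a 3-gon: merge 3 vertices and 3 edges, delete both glued faces → V=29, E=75, F=48.
Check: V − E + F = 29 − 75 + 48 = 2.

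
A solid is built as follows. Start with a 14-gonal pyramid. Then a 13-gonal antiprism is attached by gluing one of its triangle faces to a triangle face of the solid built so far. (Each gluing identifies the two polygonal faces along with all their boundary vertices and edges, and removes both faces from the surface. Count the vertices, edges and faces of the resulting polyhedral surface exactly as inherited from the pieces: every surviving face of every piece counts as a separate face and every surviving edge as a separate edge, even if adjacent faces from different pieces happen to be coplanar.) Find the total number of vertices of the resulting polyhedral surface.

A 14-gonal pyramid: V=15, E=28, F=15.
Attach a 13-gonal antiprism (V=26, E=52, F=28) along a 3-gon: merge 3 vertices and 3 edges, delete both glued faces → V=38, E=77, F=41.
Check: V − E + F = 38 − 77 + 41 = 2.

38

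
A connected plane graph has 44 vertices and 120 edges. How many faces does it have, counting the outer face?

Euler's formula for a connected plane graph: V − E + F = 2, so F = 2 − 44 + 120 = 78.

78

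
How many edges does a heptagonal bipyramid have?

21

A bipyramid over an n-gon has 2n triangular faces and n + 2 vertices: V = 7 + 2 = 9, E = 3·7 = 21, F = 2·7 = 14.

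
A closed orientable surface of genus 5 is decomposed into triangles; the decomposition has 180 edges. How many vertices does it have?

χ = 2 − 2·5 = -8, and every face is a triangle so 3F = 2E.
F = 2E/3 = 120. Then V = -8 + E − F = -8 + 180 − 120 = 52.

52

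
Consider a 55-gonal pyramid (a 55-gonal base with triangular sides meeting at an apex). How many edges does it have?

110

A pyramid on an n-gon base has one n-gon and n triangles: V = 55 + 1 = 56, E = 2·55 = 110, F = 55 + 1 = 56.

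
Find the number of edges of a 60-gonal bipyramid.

A bipyramid over an n-gon has 2n triangular faces and n + 2 vertices: V = 60 + 2 = 62, E = 3·60 = 180, F = 2·60 = 120.

180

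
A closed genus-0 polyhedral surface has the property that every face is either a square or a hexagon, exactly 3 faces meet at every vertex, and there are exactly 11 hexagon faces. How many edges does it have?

Let x be the number of squares; then F = 11 + x.
Edge–face incidences: 2E = 6·11 + 4·x = 66 + 4x.
Every vertex has degree 3, so 3V = 2E.
Euler: V − E + F = 2 ⇒ (2E)/3 − E + (11 + x) = 2.
Multiply by 6: 2·(2E) − 3·(2E) + 6·(11 + x) = 12, i.e. 66 + 6x − (66 + 4x) = 12.
Collecting terms: 2x = 12, so x = 6.
Then 2E = 66 + 4·6 = 90, so E = 45, V = 2E/3 = 30, F = 11 + 6 = 17.

45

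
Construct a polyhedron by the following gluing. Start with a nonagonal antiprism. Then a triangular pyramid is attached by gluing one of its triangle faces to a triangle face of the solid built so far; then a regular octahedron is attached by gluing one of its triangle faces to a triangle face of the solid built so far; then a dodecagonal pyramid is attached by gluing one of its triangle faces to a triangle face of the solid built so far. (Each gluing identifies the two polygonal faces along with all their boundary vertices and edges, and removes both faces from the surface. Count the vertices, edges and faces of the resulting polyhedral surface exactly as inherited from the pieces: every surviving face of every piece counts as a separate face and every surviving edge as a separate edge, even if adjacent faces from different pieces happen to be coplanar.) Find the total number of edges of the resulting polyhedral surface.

69

A nonagonal antiprism: V=18, E=36, F=20.
Attach a triangular pyramid (V=4, E=6, F=4) along a 3-gon: merge 3 vertices and 3 edges, delete both glued faces → V=19, E=39, F=22.
Attach a regular octahedron (V=6, E=12, F=8) along a 3-gon: merge 3 vertices and 3 edges, delete both glued faces → V=22, E=48, F=28.
Attach a dodecagonal pyramid (V=13, E=24, F=13) along a 3-gon: merge 3 vertices and 3 edges, delete both glued faces → V=32, E=69, F=39.
Check: V − E + F = 32 − 69 + 39 = 2.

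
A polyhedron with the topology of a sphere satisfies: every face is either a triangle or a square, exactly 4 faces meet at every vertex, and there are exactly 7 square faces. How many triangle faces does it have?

8

Let x be the number of triangles; then F = 7 + x.
Edge–face incidences: 2E = 4·7 + 3·x = 28 + 3x.
Every vertex has degree 4, so 4V = 2E.
Euler: V − E + F = 2 ⇒ (2E)/4 − E + (7 + x) = 2.
Multiply by 8: 2·(2E) − 4·(2E) + 8·(7 + x) = 16, i.e. 56 + 8x − 2·(28 + 3x) = 16.
Collecting terms: 2x = 16, so x = 8.
Then 2E = 28 + 3·8 = 52, so E = 26, V = 2E/4 = 13, F = 7 + 8 = 15.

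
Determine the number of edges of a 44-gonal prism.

A prism on an n-gon has two n-gon bases and n rectangular sides: V = 2·44 = 88, E = 3·44 = 132, F = 44 + 2 = 46.
Check: V − E + F = 88 − 132 + 46 = 2.

132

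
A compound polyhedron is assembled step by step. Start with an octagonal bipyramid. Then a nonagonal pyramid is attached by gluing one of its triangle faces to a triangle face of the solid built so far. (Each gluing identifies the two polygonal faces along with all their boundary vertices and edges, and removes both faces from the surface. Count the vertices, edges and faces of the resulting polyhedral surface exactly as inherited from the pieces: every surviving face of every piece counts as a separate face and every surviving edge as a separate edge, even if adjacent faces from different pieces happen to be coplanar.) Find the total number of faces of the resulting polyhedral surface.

An octagonal bipyramid: V=10, E=24, F=16.
Attach a nonagonal pyramid (V=10, E=18, F=10) along a 3-gon: merge 3 vertices and 3 edges, delete both glued faces → V=17, E=39, F=24.
Check: V − E + F = 17 − 39 + 24 = 2.

24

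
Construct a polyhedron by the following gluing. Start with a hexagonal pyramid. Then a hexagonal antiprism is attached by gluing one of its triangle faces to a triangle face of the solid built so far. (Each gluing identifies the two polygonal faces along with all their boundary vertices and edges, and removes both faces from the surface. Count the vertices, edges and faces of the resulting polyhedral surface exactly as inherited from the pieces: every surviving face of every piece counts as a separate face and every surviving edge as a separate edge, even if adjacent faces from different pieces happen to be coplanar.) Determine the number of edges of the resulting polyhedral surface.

33

A hexagonal pyramid: V=7, E=12, F=7.
Attach a hexagonal antiprism (V=12, E=24, F=14) along a 3-gon: merge 3 vertices and 3 edges, delete both glued faces → V=16, E=33, F=19.
Check: V − E + F = 16 − 33 + 19 = 2.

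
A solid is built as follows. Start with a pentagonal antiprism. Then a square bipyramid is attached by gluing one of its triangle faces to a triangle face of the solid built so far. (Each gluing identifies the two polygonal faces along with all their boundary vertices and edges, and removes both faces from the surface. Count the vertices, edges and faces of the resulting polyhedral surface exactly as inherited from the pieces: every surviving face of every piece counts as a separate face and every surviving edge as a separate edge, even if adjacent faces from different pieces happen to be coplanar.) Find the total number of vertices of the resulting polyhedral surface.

13

A pentagonal antiprism: V=10, E=20, F=12.
Attach a square bipyramid (V=6, E=12, F=8) along a 3-gon: merge 3 vertices and 3 edges, delete both glued faces → V=13, E=29, F=18.
Check: V − E + F = 13 − 29 + 18 = 2.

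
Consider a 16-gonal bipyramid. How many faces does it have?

A bipyramid over an n-gon has 2n triangular faces and n + 2 vertices: V = 16 + 2 = 18, E = 3·16 = 48, F = 2·16 = 32.

32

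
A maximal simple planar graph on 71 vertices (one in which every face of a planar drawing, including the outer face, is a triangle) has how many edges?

In a plane triangulation 3F = 2E and V − E + F = 2, so E = 3V − 6 = 3·71 − 6 = 207.

207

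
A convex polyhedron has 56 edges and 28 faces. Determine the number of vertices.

Here V − E + F = 2.
V = 2 + E − F = 2 + 56 − 28 = 30.

30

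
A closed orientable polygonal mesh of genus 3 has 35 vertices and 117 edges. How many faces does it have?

For a closed orientable surface of genus 3, χ = 2 − 2·3 = -4.
F = -4 − V + E = -4 − 35 + 117 = 78.

78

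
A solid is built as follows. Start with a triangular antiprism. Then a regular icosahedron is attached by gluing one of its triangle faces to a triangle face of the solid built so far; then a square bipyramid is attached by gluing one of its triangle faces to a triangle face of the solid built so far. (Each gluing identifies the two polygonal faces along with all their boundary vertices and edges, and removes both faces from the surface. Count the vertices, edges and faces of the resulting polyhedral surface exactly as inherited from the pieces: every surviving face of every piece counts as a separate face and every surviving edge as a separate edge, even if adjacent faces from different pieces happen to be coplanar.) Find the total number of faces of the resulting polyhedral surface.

32

A triangular antiprism: V=6, E=12, F=8.
Attach a regular icosahedron (V=12, E=30, F=20) along a 3-gon: merge 3 vertices and 3 edges, delete both glued faces → V=15, E=39, F=26.
Attach a square bipyramid (V=6, E=12, F=8) along a 3-gon: merge 3 vertices and 3 edges, delete both glued faces → V=18, E=48, F=32.
Check: V − E + F = 18 − 48 + 32 = 2.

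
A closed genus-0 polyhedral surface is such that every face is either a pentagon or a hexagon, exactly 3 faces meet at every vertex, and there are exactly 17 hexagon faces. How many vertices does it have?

Let x be the number of pentagons; then F = 17 + x.
Edge–face incidences: 2E = 6·17 + 5·x = 102 + 5x.
Every vertex has degree 3, so 3V = 2E.
Euler: V − E + F = 2 ⇒ (2E)/3 − E + (17 + x) = 2.
Multiply by 6: 2·(2E) − 3·(2E) + 6·(17 + x) = 12, i.e. 102 + 6x − (102 + 5x) = 12.
Collecting terms: x = 12.
Then 2E = 102 + 5·12 = 162, so E = 81, V = 2E/3 = 54, F = 17 + 12 = 29.

54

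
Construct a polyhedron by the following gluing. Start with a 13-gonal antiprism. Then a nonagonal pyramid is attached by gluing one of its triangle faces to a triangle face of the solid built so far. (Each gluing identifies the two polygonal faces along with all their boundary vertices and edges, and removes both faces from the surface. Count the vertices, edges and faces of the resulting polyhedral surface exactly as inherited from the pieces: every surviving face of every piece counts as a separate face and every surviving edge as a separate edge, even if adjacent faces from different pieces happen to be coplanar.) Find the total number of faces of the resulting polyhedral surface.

36

A 13-gonal antiprism: V=26, E=52, F=28.
Attach a nonagonal pyramid (V=10, E=18, F=10) along a 3-gon: merge 3 vertices and 3 edges, delete both glued faces → V=33, E=67, F=36.
Check: V − E + F = 33 − 67 + 36 = 2.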